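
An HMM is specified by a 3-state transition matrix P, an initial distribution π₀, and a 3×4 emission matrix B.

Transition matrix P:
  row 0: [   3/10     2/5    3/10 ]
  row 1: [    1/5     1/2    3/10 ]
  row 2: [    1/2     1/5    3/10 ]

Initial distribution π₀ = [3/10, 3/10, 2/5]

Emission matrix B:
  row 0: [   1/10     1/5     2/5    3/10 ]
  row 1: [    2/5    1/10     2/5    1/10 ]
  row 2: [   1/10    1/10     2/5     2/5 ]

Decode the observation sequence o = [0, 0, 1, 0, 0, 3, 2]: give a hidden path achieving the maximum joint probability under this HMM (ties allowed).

t=0: δ = [3.000e-02, 1.200e-01, 4.000e-02]  (obs o_0=0)
t=1: δ = [2.400e-03, 2.400e-02, 3.600e-03]  ψ = [1, 1, 1]  (obs o_1=0)
t=2: δ = [9.600e-04, 1.200e-03, 7.200e-04]  ψ = [1, 1, 1]  (obs o_2=1)
t=3: δ = [3.600e-05, 2.400e-04, 3.600e-05]  ψ = [2, 1, 1]  (obs o_3=0)
t=4: δ = [4.800e-06, 4.800e-05, 7.200e-06]  ψ = [1, 1, 1]  (obs o_4=0)
t=5: δ = [2.880e-06, 2.400e-06, 5.760e-06]  ψ = [1, 1, 1]  (obs o_5=3)
t=6: δ = [1.152e-06, 4.800e-07, 6.912e-07]  ψ = [2, 1, 2]  (obs o_6=2)
backtrack: best end state = 0; path = [1, 1, 1, 1, 1, 2, 0]

path = [1, 1, 1, 1, 1, 2, 0]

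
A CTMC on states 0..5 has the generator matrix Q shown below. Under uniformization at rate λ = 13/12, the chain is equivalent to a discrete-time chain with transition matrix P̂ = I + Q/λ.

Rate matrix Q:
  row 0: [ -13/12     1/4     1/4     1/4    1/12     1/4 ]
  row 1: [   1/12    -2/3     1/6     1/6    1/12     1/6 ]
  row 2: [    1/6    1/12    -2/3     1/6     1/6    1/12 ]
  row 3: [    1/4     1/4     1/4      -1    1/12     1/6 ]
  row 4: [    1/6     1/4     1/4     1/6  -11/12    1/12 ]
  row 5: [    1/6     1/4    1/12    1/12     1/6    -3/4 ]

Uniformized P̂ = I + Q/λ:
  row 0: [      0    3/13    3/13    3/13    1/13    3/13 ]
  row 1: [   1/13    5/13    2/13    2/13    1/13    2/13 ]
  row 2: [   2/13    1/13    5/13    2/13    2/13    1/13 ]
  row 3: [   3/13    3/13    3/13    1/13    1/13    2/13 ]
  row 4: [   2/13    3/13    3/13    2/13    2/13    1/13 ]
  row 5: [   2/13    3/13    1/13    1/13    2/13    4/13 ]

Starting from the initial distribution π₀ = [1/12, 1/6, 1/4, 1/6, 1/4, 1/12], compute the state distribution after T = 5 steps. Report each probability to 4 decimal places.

π = [0.1273, 0.2321, 0.2223, 0.1403, 0.1154, 0.1626]

t=0: π = [0.0833, 0.1667, 0.2500, 0.1667, 0.2500, 0.0833]
t=1: π = [0.1410, 0.2179, 0.2436, 0.1410, 0.1218, 0.1346]
t=2: π = [0.1262, 0.2268, 0.2308, 0.1435, 0.1154, 0.1573]
t=3: π = [0.1280, 0.2302, 0.2246, 0.1404, 0.1157, 0.1611]
t=4: π = [0.1272, 0.2316, 0.2228, 0.1405, 0.1155, 0.1623]
t=5: π = [0.1273, 0.2321, 0.2223, 0.1403, 0.1154, 0.1626]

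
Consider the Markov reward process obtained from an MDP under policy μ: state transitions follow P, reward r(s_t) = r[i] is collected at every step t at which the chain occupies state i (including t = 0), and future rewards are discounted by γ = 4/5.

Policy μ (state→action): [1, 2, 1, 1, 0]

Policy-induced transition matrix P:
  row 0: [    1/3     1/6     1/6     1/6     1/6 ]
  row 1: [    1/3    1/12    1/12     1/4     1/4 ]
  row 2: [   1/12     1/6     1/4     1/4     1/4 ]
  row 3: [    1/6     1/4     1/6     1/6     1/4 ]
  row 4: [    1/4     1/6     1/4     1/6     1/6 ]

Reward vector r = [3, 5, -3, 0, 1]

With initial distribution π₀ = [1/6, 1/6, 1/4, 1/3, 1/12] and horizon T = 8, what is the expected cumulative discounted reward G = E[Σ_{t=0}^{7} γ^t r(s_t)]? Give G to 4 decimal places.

t=0: π = [0.1667, 0.1667, 0.2500, 0.3333, 0.0833], E[r] = 0.6667, γ^t·E[r] = 0.666667, running G = 0.666667
t=1: π = [0.2083, 0.1806, 0.1806, 0.2014, 0.2292], E[r] = 1.2153, γ^t·E[r] = 0.972222, running G = 1.638889
t=2: π = [0.2355, 0.1684, 0.1858, 0.1968, 0.2135], E[r] = 1.2049, γ^t·E[r] = 0.771111, running G = 2.410000
t=3: π = [0.2363, 0.1690, 0.1859, 0.1962, 0.2126], E[r] = 1.2089, γ^t·E[r] = 0.618963, running G = 3.028963
t=4: π = [0.2364, 0.1689, 0.1858, 0.1962, 0.2126], E[r] = 1.2092, γ^t·E[r] = 0.495292, running G = 3.524255
t=5: π = [0.2365, 0.1689, 0.1858, 0.1962, 0.2126], E[r] = 1.2093, γ^t·E[r] = 0.396270, running G = 3.920525
t=6: π = [0.2365, 0.1689, 0.1858, 0.1962, 0.2126], E[r] = 1.2093, γ^t·E[r] = 0.317018, running G = 4.237543
t=7: π = [0.2365, 0.1689, 0.1858, 0.1962, 0.2126], E[r] = 1.2093, γ^t·E[r] = 0.253615, running G = 4.491157

G = 4.4912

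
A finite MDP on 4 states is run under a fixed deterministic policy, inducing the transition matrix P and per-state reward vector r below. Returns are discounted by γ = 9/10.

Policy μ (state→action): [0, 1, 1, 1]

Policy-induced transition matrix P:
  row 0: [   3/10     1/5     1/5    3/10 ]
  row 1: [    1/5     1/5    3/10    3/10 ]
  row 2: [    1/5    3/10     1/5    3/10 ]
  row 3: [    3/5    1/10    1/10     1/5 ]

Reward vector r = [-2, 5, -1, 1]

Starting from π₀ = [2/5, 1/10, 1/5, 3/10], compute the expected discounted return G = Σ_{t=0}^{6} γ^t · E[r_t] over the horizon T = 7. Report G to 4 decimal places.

G = 1.2559

t=0: π = [0.4000, 0.1000, 0.2000, 0.3000], E[r] = -0.2000, γ^t·E[r] = -0.200000, running G = -0.200000
t=1: π = [0.3600, 0.1900, 0.1800, 0.2700], E[r] = 0.3200, γ^t·E[r] = 0.288000, running G = 0.088000
t=2: π = [0.3440, 0.1910, 0.1920, 0.2730], E[r] = 0.3480, γ^t·E[r] = 0.281880, running G = 0.369880
t=3: π = [0.3436, 0.1919, 0.1918, 0.2727], E[r] = 0.3532, γ^t·E[r] = 0.257483, running G = 0.627363
t=4: π = [0.3434, 0.1919, 0.1919, 0.2727], E[r] = 0.3535, γ^t·E[r] = 0.231918, running G = 0.859281
t=5: π = [0.3434, 0.1919, 0.1919, 0.2727], E[r] = 0.3535, γ^t·E[r] = 0.208757, running G = 1.068038
t=6: π = [0.3434, 0.1919, 0.1919, 0.2727], E[r] = 0.3535, γ^t·E[r] = 0.187883, running G = 1.255921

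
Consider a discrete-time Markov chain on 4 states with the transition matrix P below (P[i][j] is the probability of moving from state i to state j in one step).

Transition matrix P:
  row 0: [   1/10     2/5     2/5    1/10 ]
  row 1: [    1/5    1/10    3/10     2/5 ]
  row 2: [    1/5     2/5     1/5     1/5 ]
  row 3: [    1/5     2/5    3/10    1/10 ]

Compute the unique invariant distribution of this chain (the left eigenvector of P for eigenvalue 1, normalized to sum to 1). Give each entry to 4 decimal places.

π = [0.1818, 0.3077, 0.2893, 0.2212]

Balance equations π_j = Σ_i π_i·P[i][j]:
  π_0 = 1/10·π_0 + 1/5·π_1 + 1/5·π_2 + 1/5·π_3
  π_1 = 2/5·π_0 + 1/10·π_1 + 2/5·π_2 + 2/5·π_3
  π_2 = 2/5·π_0 + 3/10·π_1 + 1/5·π_2 + 3/10·π_3
  normalize: π_0 + π_1 + π_2 + π_3 = 1
Solving the linear system gives exactly π = [2/11, 4/13, 35/121, 348/1573].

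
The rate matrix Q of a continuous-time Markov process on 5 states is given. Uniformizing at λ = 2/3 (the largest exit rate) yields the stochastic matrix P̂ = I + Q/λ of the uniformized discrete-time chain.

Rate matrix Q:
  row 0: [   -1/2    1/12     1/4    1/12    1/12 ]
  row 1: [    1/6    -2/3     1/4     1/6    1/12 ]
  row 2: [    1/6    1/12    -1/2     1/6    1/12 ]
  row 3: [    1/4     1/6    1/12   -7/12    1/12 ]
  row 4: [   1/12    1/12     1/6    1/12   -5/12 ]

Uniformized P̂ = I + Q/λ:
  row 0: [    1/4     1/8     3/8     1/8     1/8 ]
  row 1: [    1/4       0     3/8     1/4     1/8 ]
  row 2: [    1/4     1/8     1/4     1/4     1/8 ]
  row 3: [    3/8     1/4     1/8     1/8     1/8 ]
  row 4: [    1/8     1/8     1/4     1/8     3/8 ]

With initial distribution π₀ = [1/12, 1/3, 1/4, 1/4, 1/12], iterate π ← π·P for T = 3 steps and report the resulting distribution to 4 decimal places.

π = [0.2515, 0.1297, 0.2773, 0.1761, 0.1654]

t=0: π = [0.0833, 0.3333, 0.2500, 0.2500, 0.0833]
t=1: π = [0.2708, 0.1146, 0.2708, 0.1979, 0.1458]
t=2: π = [0.2565, 0.1354, 0.2734, 0.1732, 0.1615]
t=3: π = [0.2515, 0.1297, 0.2773, 0.1761, 0.1654]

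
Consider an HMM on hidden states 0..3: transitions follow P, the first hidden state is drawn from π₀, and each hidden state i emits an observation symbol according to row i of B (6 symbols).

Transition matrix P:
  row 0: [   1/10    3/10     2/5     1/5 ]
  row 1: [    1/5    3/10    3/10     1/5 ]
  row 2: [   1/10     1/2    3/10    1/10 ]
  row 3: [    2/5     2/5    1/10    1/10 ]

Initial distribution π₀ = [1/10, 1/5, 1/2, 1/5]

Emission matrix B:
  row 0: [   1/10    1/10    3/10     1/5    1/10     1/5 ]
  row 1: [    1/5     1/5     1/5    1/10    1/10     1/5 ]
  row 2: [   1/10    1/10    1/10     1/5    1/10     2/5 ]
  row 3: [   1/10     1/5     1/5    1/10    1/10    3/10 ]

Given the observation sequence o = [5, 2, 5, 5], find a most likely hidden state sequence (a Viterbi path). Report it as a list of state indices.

t=0: δ = [2.000e-02, 4.000e-02, 2.000e-01, 6.000e-02]  (obs o_0=5)
t=1: δ = [7.200e-03, 2.000e-02, 6.000e-03, 4.000e-03]  ψ = [3, 2, 2, 2]  (obs o_1=2)
t=2: δ = [8.000e-04, 1.200e-03, 2.400e-03, 1.200e-03]  ψ = [1, 1, 1, 1]  (obs o_2=5)
t=3: δ = [9.600e-05, 2.400e-04, 2.880e-04, 7.200e-05]  ψ = [3, 2, 2, 1]  (obs o_3=5)
backtrack: best end state = 2; path = [2, 1, 2, 2]

path = [2, 1, 2, 2]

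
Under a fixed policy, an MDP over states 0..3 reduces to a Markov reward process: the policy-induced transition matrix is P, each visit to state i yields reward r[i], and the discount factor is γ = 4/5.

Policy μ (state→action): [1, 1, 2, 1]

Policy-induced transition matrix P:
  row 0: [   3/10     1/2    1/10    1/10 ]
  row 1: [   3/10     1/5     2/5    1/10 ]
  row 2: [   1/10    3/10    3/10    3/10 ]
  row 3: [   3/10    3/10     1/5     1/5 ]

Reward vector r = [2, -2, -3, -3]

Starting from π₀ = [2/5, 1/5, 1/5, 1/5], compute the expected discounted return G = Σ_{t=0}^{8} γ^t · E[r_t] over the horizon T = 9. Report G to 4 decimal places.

t=0: π = [0.4000, 0.2000, 0.2000, 0.2000], E[r] = -0.8000, γ^t·E[r] = -0.800000, running G = -0.800000
t=1: π = [0.2600, 0.3600, 0.2200, 0.1600], E[r] = -1.3400, γ^t·E[r] = -1.072000, running G = -1.872000
t=2: π = [0.2560, 0.3160, 0.2680, 0.1600], E[r] = -1.4040, γ^t·E[r] = -0.898560, running G = -2.770560
t=3: π = [0.2464, 0.3196, 0.2644, 0.1696], E[r] = -1.4484, γ^t·E[r] = -0.741581, running G = -3.512141
t=4: π = [0.2471, 0.3173, 0.2657, 0.1698], E[r] = -1.4471, γ^t·E[r] = -0.592724, running G = -4.104865
t=5: π = [0.2469, 0.3177, 0.2653, 0.1701], E[r] = -1.4480, γ^t·E[r] = -0.474490, running G = -4.579355
t=6: π = [0.2469, 0.3176, 0.2654, 0.1701], E[r] = -1.4477, γ^t·E[r] = -0.379512, running G = -4.958866
t=7: π = [0.2469, 0.3176, 0.2654, 0.1701], E[r] = -1.4478, γ^t·E[r] = -0.303617, running G = -5.262483
t=8: π = [0.2469, 0.3176, 0.2654, 0.1701], E[r] = -1.4477, γ^t·E[r] = -0.242891, running G = -5.505374

G = -5.5054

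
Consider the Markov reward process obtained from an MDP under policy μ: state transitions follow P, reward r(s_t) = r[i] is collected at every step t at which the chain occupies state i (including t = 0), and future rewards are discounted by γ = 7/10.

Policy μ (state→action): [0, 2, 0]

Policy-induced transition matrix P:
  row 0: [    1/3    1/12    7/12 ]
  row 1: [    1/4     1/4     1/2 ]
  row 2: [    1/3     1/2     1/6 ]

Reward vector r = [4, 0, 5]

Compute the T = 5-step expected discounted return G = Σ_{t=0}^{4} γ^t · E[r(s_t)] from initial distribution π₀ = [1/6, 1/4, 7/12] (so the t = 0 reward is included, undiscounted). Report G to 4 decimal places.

G = 9.0568

t=0: π = [0.1667, 0.2500, 0.5833], E[r] = 3.5833, γ^t·E[r] = 3.583333, running G = 3.583333
t=1: π = [0.3125, 0.3681, 0.3194], E[r] = 2.8472, γ^t·E[r] = 1.993056, running G = 5.576389
t=2: π = [0.3027, 0.2778, 0.4196], E[r] = 3.3084, γ^t·E[r] = 1.621140, running G = 7.197529
t=3: π = [0.3102, 0.3044, 0.3854], E[r] = 3.1676, γ^t·E[r] = 1.086481, running G = 8.284010
t=4: π = [0.3080, 0.2946, 0.3974], E[r] = 3.2188, γ^t·E[r] = 0.772837, running G = 9.056847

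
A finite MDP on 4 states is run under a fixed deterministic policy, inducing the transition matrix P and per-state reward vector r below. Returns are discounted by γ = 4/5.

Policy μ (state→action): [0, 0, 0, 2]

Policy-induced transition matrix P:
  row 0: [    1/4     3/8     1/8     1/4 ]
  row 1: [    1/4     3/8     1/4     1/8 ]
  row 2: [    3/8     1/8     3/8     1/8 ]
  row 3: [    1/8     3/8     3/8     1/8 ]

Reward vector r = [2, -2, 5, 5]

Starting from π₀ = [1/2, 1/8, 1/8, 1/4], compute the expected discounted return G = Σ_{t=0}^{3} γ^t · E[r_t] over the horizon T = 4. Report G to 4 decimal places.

G = 6.4829

t=0: π = [0.5000, 0.1250, 0.1250, 0.2500], E[r] = 2.6250, γ^t·E[r] = 2.625000, running G = 2.625000
t=1: π = [0.2344, 0.3438, 0.2344, 0.1875], E[r] = 1.8906, γ^t·E[r] = 1.512500, running G = 4.137500
t=2: π = [0.2559, 0.3164, 0.2734, 0.1543], E[r] = 2.0176, γ^t·E[r] = 1.291250, running G = 5.428750
t=3: π = [0.2649, 0.3066, 0.2715, 0.1570], E[r] = 2.0588, γ^t·E[r] = 1.054125, running G = 6.482875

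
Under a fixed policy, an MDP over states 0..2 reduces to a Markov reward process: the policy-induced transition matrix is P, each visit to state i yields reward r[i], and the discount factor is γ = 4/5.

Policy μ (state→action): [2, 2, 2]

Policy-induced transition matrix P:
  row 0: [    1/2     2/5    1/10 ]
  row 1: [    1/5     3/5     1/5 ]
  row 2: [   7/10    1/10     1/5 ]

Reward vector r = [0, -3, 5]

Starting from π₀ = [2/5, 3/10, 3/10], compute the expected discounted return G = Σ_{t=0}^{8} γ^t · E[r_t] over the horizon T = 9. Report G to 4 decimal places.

G = -0.9642

t=0: π = [0.4000, 0.3000, 0.3000], E[r] = 0.6000, γ^t·E[r] = 0.600000, running G = 0.600000
t=1: π = [0.4700, 0.3700, 0.1600], E[r] = -0.3100, γ^t·E[r] = -0.248000, running G = 0.352000
t=2: π = [0.4210, 0.4260, 0.1530], E[r] = -0.5130, γ^t·E[r] = -0.328320, running G = 0.023680
t=3: π = [0.4028, 0.4393, 0.1579], E[r] = -0.5284, γ^t·E[r] = -0.270541, running G = -0.246861
t=4: π = [0.3998, 0.4405, 0.1597], E[r] = -0.5229, γ^t·E[r] = -0.214168, running G = -0.461028
t=5: π = [0.3998, 0.4402, 0.1600], E[r] = -0.5204, γ^t·E[r] = -0.170538, running G = -0.631566
t=6: π = [0.3999, 0.4400, 0.1600], E[r] = -0.5200, γ^t·E[r] = -0.136312, running G = -0.767878
t=7: π = [0.4000, 0.4400, 0.1600], E[r] = -0.5200, γ^t·E[r] = -0.109047, running G = -0.876925
t=8: π = [0.4000, 0.4400, 0.1600], E[r] = -0.5200, γ^t·E[r] = -0.087240, running G = -0.964165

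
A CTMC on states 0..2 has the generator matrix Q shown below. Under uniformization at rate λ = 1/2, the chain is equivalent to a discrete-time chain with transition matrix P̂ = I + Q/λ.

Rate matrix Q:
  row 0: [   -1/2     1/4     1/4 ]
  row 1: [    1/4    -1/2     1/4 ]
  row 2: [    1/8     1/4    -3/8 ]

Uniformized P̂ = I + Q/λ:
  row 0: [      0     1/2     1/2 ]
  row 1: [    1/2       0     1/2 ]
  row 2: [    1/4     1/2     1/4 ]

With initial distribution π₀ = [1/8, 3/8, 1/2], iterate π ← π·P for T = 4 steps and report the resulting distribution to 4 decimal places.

t=0: π = [0.1250, 0.3750, 0.5000]
t=1: π = [0.3125, 0.3125, 0.3750]
t=2: π = [0.2500, 0.3438, 0.4063]
t=3: π = [0.2734, 0.3281, 0.3984]
t=4: π = [0.2637, 0.3359, 0.4004]

π = [0.2637, 0.3359, 0.4004]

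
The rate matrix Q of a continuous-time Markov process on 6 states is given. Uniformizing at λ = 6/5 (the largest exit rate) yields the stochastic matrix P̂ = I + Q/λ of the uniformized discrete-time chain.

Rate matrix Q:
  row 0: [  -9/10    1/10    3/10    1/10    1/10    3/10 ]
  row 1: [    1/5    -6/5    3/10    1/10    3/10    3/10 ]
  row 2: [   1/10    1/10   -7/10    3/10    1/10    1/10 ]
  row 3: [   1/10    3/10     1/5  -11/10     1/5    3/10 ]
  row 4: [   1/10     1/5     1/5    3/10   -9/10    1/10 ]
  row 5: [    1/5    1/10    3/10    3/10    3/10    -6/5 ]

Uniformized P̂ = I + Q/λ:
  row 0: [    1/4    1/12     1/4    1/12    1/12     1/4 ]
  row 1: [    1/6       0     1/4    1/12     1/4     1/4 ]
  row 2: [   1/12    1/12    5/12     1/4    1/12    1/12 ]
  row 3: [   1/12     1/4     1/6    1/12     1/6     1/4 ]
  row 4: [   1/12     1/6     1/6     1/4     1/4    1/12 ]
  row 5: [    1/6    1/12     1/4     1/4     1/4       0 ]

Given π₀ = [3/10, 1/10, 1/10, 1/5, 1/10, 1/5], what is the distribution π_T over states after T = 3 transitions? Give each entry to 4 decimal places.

t=0: π = [0.3000, 0.1000, 0.1000, 0.2000, 0.1000, 0.2000]
t=1: π = [0.1583, 0.1167, 0.2417, 0.1500, 0.1667, 0.1667]
t=2: π = [0.1333, 0.1125, 0.2639, 0.1792, 0.1708, 0.1403]
t=3: π = [0.1266, 0.1181, 0.2648, 0.1792, 0.1689, 0.1425]

π = [0.1266, 0.1181, 0.2648, 0.1792, 0.1689, 0.1425]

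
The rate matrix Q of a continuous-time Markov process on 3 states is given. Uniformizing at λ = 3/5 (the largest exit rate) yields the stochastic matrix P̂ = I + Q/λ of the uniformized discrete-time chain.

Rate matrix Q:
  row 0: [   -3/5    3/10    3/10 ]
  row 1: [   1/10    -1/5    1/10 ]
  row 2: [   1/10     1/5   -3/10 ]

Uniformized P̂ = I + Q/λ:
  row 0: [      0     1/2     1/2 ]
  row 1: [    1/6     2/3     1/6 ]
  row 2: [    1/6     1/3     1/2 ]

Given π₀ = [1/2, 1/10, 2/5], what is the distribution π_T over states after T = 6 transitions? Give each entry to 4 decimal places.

π = [0.1429, 0.5353, 0.3219]

t=0: π = [0.5000, 0.1000, 0.4000]
t=1: π = [0.0833, 0.4500, 0.4667]
t=2: π = [0.1528, 0.4972, 0.3500]
t=3: π = [0.1412, 0.5245, 0.3343]
t=4: π = [0.1431, 0.5317, 0.3252]
t=5: π = [0.1428, 0.5344, 0.3228]
t=6: π = [0.1429, 0.5353, 0.3219]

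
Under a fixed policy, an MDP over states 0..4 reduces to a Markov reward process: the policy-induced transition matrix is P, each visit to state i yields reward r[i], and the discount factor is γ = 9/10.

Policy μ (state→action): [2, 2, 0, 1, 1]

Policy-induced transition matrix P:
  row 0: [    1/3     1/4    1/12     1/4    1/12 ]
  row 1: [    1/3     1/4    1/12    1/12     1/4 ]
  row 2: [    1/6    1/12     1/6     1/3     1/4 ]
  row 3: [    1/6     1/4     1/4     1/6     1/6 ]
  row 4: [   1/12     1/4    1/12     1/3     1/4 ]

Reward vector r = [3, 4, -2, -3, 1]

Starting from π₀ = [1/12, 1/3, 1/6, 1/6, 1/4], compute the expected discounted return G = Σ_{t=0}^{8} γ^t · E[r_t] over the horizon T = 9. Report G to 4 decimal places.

G = 5.3999

t=0: π = [0.0833, 0.3333, 0.1667, 0.1667, 0.2500], E[r] = 1.0000, γ^t·E[r] = 1.000000, running G = 1.000000
t=1: π = [0.2153, 0.2222, 0.1250, 0.2153, 0.2222], E[r] = 0.8611, γ^t·E[r] = 0.775000, running G = 1.775000
t=2: π = [0.2211, 0.2292, 0.1296, 0.2240, 0.1962], E[r] = 0.8449, γ^t·E[r] = 0.684375, running G = 2.459375
t=3: π = [0.2254, 0.2284, 0.1315, 0.2203, 0.1945], E[r] = 0.8603, γ^t·E[r] = 0.627188, running G = 3.086563
t=4: π = [0.2261, 0.2281, 0.1310, 0.2207, 0.1941], E[r] = 0.8605, γ^t·E[r] = 0.564553, running G = 3.651116
t=5: π = [0.2262, 0.2282, 0.1310, 0.2207, 0.1939], E[r] = 0.8610, γ^t·E[r] = 0.508431, running G = 4.159546
t=6: π = [0.2262, 0.2282, 0.1310, 0.2207, 0.1939], E[r] = 0.8612, γ^t·E[r] = 0.457673, running G = 4.617220
t=7: π = [0.2262, 0.2282, 0.1310, 0.2207, 0.1939], E[r] = 0.8612, γ^t·E[r] = 0.411918, running G = 5.029138
t=8: π = [0.2262, 0.2282, 0.1310, 0.2207, 0.1939], E[r] = 0.8612, γ^t·E[r] = 0.370730, running G = 5.399868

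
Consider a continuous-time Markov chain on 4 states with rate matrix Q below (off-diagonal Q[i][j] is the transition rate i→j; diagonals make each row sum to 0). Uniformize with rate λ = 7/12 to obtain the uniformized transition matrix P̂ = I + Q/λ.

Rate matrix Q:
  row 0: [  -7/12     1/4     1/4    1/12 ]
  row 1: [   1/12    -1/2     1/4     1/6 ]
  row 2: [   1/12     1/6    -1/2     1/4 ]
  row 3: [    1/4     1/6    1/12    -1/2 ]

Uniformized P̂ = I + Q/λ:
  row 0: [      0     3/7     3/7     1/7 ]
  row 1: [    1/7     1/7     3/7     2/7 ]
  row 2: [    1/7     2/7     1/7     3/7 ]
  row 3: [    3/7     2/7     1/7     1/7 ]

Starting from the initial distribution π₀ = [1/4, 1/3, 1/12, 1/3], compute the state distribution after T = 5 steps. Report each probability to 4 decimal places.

π = [0.1898, 0.2736, 0.2756, 0.2610]

t=0: π = [0.2500, 0.3333, 0.0833, 0.3333]
t=1: π = [0.2024, 0.2738, 0.3095, 0.2143]
t=2: π = [0.1752, 0.2755, 0.2789, 0.2704]
t=3: π = [0.1951, 0.2714, 0.2716, 0.2619]
t=4: π = [0.1898, 0.2748, 0.2761, 0.2592]
t=5: π = [0.1898, 0.2736, 0.2756, 0.2610]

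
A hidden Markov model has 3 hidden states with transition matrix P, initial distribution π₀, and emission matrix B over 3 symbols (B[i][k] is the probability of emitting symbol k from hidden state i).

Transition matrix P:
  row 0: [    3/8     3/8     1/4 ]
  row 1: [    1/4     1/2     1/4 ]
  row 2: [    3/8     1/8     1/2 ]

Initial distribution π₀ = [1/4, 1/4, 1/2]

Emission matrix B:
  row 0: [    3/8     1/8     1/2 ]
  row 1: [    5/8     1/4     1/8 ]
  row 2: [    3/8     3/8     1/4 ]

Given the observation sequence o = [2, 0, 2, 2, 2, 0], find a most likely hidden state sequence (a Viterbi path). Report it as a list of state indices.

path = [2, 2, 0, 0, 0, 1]

t=0: δ = [1.250e-01, 3.125e-02, 1.250e-01]  (obs o_0=2)
t=1: δ = [1.758e-02, 2.930e-02, 2.344e-02]  ψ = [0, 0, 2]  (obs o_1=0)
t=2: δ = [4.395e-03, 1.831e-03, 2.930e-03]  ψ = [2, 1, 2]  (obs o_2=2)
t=3: δ = [8.240e-04, 2.060e-04, 3.662e-04]  ψ = [0, 0, 2]  (obs o_3=2)
t=4: δ = [1.545e-04, 3.862e-05, 5.150e-05]  ψ = [0, 0, 0]  (obs o_4=2)
t=5: δ = [2.173e-05, 3.621e-05, 1.448e-05]  ψ = [0, 0, 0]  (obs o_5=0)
backtrack: best end state = 1; path = [2, 2, 0, 0, 0, 1]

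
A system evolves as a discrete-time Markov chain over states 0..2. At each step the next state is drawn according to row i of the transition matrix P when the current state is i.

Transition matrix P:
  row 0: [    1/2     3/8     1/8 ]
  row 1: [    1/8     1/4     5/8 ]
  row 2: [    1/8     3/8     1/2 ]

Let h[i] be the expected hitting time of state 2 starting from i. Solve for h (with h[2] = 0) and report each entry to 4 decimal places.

First-step conditioning: h[2] = 0; for i ≠ 2, h[i] = 1 + Σ_k P[i][k]·h[k].
  h[0] = 1 + 1/2·h[0] + 3/8·h[1]
  h[1] = 1 + 1/8·h[0] + 1/4·h[1]
Solving the 2×2 linear system over states ≠ 2 gives exactly h = [24/7, 40/21, 0] (h[2] = 0 is the target).

h = [3.4286, 1.9048, 0.0000]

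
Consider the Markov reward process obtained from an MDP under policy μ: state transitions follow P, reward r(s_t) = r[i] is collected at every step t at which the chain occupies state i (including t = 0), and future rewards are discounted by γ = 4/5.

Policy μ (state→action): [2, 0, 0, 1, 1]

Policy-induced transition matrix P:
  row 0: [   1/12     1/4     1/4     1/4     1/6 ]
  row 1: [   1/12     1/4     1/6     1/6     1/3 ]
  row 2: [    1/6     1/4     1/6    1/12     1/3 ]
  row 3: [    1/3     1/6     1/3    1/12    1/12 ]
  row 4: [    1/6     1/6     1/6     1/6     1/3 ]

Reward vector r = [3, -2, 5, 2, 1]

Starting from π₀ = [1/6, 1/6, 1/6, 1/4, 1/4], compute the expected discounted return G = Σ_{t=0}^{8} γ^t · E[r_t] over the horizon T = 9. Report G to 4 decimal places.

t=0: π = [0.1667, 0.1667, 0.1667, 0.2500, 0.2500], E[r] = 1.7500, γ^t·E[r] = 1.750000, running G = 1.750000
t=1: π = [0.1806, 0.2083, 0.2222, 0.1458, 0.2431], E[r] = 1.7708, γ^t·E[r] = 1.416667, running G = 3.166667
t=2: π = [0.1586, 0.2176, 0.2060, 0.1510, 0.2668], E[r] = 1.6395, γ^t·E[r] = 1.049259, running G = 4.215926
t=3: π = [0.1605, 0.2152, 0.2051, 0.1501, 0.2691], E[r] = 1.6458, γ^t·E[r] = 0.842642, running G = 5.058568
t=4: π = [0.1604, 0.2151, 0.2051, 0.1504, 0.2691], E[r] = 1.6463, γ^t·E[r] = 0.674313, running G = 5.732881
t=5: π = [0.1605, 0.2150, 0.2051, 0.1504, 0.2690], E[r] = 1.6466, γ^t·E[r] = 0.539561, running G = 6.272442
t=6: π = [0.1604, 0.2151, 0.2051, 0.1504, 0.2690], E[r] = 1.6466, γ^t·E[r] = 0.431638, running G = 6.704080
t=7: π = [0.1604, 0.2150, 0.2051, 0.1504, 0.2690], E[r] = 1.6466, γ^t·E[r] = 0.345311, running G = 7.049391
t=8: π = [0.1604, 0.2150, 0.2051, 0.1504, 0.2690], E[r] = 1.6466, γ^t·E[r] = 0.276249, running G = 7.325640

G = 7.3256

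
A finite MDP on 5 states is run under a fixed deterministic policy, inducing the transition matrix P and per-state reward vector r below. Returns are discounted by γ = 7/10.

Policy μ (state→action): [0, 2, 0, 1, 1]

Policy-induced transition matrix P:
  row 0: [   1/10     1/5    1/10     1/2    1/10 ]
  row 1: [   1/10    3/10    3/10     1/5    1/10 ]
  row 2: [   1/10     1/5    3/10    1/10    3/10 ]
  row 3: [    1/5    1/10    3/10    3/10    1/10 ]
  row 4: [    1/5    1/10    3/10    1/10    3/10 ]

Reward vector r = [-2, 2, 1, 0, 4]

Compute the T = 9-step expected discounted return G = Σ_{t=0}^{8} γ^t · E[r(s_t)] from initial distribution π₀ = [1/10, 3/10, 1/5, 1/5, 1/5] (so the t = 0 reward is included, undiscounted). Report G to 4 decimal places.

t=0: π = [0.1000, 0.3000, 0.2000, 0.2000, 0.2000], E[r] = 1.4000, γ^t·E[r] = 1.400000, running G = 1.400000
t=1: π = [0.1400, 0.1900, 0.2800, 0.2100, 0.1800], E[r] = 1.1000, γ^t·E[r] = 0.770000, running G = 2.170000
t=2: π = [0.1390, 0.1800, 0.2720, 0.2170, 0.1920], E[r] = 1.1220, γ^t·E[r] = 0.549780, running G = 2.719780
t=3: π = [0.1409, 0.1771, 0.2722, 0.2170, 0.1928], E[r] = 1.1158, γ^t·E[r] = 0.382719, running G = 3.102499
t=4: π = [0.1410, 0.1767, 0.2718, 0.2175, 0.1930], E[r] = 1.1153, γ^t·E[r] = 0.267788, running G = 3.370288
t=5: π = [0.1410, 0.1766, 0.2718, 0.2176, 0.1930], E[r] = 1.1148, γ^t·E[r] = 0.187367, running G = 3.557655
t=6: π = [0.1411, 0.1766, 0.2718, 0.2176, 0.1930], E[r] = 1.1147, γ^t·E[r] = 0.131146, running G = 3.688801
t=7: π = [0.1411, 0.1766, 0.2718, 0.2176, 0.1929], E[r] = 1.1147, γ^t·E[r] = 0.091799, running G = 3.780600
t=8: π = [0.1411, 0.1766, 0.2718, 0.2176, 0.1929], E[r] = 1.1147, γ^t·E[r] = 0.064259, running G = 3.844860

G = 3.8449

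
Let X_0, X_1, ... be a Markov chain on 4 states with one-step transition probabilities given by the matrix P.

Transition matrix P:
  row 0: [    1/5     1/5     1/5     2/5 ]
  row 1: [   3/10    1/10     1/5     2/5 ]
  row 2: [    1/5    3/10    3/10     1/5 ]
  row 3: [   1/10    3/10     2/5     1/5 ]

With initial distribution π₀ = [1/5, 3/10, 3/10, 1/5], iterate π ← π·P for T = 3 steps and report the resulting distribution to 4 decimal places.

t=0: π = [0.2000, 0.3000, 0.3000, 0.2000]
t=1: π = [0.2100, 0.2200, 0.2700, 0.3000]
t=2: π = [0.1920, 0.2350, 0.2870, 0.2860]
t=3: π = [0.1949, 0.2338, 0.2859, 0.2854]

π = [0.1949, 0.2338, 0.2859, 0.2854]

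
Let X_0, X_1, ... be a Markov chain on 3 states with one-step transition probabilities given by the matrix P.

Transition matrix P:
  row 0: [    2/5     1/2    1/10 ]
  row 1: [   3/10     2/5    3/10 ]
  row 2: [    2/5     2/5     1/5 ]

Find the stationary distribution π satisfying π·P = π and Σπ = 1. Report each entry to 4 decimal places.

Balance equations π_j = Σ_i π_i·P[i][j]:
  π_0 = 2/5·π_0 + 3/10·π_1 + 2/5·π_2
  π_1 = 1/2·π_0 + 2/5·π_1 + 2/5·π_2
  normalize: π_0 + π_1 + π_2 = 1
Solving the linear system gives exactly π = [36/101, 44/101, 21/101].

π = [0.3564, 0.4356, 0.2079]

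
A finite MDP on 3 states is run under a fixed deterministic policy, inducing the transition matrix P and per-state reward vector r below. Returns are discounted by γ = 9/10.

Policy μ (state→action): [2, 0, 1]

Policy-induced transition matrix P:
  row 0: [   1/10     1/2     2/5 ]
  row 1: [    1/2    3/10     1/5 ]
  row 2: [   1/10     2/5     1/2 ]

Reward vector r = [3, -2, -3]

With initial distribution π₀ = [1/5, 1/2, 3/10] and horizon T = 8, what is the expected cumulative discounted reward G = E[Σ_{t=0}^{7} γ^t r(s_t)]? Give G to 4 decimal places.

G = -6.1837

t=0: π = [0.2000, 0.5000, 0.3000], E[r] = -1.3000, γ^t·E[r] = -1.300000, running G = -1.300000
t=1: π = [0.3000, 0.3700, 0.3300], E[r] = -0.8300, γ^t·E[r] = -0.747000, running G = -2.047000
t=2: π = [0.2480, 0.3930, 0.3590], E[r] = -1.1190, γ^t·E[r] = -0.906390, running G = -2.953390
t=3: π = [0.2572, 0.3855, 0.3573], E[r] = -1.0713, γ^t·E[r] = -0.780978, running G = -3.734368
t=4: π = [0.2542, 0.3872, 0.3586], E[r] = -1.0876, γ^t·E[r] = -0.713594, running G = -4.447962
t=5: π = [0.2549, 0.3867, 0.3584], E[r] = -1.0841, γ^t·E[r] = -0.640144, running G = -5.088105
t=6: π = [0.2547, 0.3868, 0.3585], E[r] = -1.0851, γ^t·E[r] = -0.576665, running G = -5.664770
t=7: π = [0.2547, 0.3868, 0.3585], E[r] = -1.0849, γ^t·E[r] = -0.518882, running G = -6.183652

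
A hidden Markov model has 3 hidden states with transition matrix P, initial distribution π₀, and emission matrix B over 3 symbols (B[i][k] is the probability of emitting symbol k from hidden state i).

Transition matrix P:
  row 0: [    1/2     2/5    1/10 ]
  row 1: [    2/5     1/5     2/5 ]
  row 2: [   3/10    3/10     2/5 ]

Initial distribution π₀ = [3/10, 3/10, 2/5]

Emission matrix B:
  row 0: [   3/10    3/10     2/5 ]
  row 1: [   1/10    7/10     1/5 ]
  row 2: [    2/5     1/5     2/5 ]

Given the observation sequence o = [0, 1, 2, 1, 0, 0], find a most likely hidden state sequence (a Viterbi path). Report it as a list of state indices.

t=0: δ = [9.000e-02, 3.000e-02, 1.600e-01]  (obs o_0=0)
t=1: δ = [1.440e-02, 3.360e-02, 1.280e-02]  ψ = [2, 2, 2]  (obs o_1=1)
t=2: δ = [5.376e-03, 1.344e-03, 5.376e-03]  ψ = [1, 1, 1]  (obs o_2=2)
t=3: δ = [8.064e-04, 1.505e-03, 4.301e-04]  ψ = [0, 0, 2]  (obs o_3=1)
t=4: δ = [1.806e-04, 3.226e-05, 2.408e-04]  ψ = [1, 0, 1]  (obs o_4=0)
t=5: δ = [2.710e-05, 7.225e-06, 3.854e-05]  ψ = [0, 0, 2]  (obs o_5=0)
backtrack: best end state = 2; path = [2, 1, 0, 1, 2, 2]

path = [2, 1, 0, 1, 2, 2]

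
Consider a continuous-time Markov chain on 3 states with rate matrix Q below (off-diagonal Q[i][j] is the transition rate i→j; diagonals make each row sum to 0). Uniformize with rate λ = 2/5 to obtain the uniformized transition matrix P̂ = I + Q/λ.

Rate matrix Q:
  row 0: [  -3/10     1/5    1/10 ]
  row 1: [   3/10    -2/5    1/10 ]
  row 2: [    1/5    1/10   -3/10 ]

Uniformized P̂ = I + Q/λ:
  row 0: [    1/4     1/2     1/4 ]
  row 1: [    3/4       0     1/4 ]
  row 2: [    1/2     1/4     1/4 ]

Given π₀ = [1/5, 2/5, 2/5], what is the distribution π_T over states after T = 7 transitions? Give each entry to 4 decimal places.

π = [0.4598, 0.2902, 0.2500]

t=0: π = [0.2000, 0.4000, 0.4000]
t=1: π = [0.5500, 0.2000, 0.2500]
t=2: π = [0.4125, 0.3375, 0.2500]
t=3: π = [0.4813, 0.2688, 0.2500]
t=4: π = [0.4469, 0.3031, 0.2500]
t=5: π = [0.4641, 0.2859, 0.2500]
t=6: π = [0.4555, 0.2945, 0.2500]
t=7: π = [0.4598, 0.2902, 0.2500]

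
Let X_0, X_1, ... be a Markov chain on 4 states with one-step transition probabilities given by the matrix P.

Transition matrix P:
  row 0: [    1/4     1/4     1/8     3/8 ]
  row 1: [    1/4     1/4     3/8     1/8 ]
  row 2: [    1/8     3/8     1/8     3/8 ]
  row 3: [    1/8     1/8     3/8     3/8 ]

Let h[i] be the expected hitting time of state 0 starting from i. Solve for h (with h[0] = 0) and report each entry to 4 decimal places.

First-step conditioning: h[0] = 0; for i ≠ 0, h[i] = 1 + Σ_k P[i][k]·h[k].
  h[1] = 1 + 1/4·h[1] + 3/8·h[2] + 1/8·h[3]
  h[2] = 1 + 3/8·h[1] + 1/8·h[2] + 3/8·h[3]
  h[3] = 1 + 1/8·h[1] + 3/8·h[2] + 3/8·h[3]
Solving the 3×3 linear system over states ≠ 0 gives exactly h = [0, 240/43, 272/43, 280/43] (h[0] = 0 is the target).

h = [0.0000, 5.5814, 6.3256, 6.5116]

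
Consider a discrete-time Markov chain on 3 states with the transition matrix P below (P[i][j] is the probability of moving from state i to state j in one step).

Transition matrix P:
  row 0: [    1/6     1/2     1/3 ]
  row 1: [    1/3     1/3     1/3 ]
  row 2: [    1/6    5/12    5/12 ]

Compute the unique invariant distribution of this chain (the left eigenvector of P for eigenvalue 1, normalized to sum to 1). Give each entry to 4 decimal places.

Balance equations π_j = Σ_i π_i·P[i][j]:
  π_0 = 1/6·π_0 + 1/3·π_1 + 1/6·π_2
  π_1 = 1/2·π_0 + 1/3·π_1 + 5/12·π_2
  normalize: π_0 + π_1 + π_2 = 1
Solving the linear system gives exactly π = [18/77, 31/77, 4/11].

π = [0.2338, 0.4026, 0.3636]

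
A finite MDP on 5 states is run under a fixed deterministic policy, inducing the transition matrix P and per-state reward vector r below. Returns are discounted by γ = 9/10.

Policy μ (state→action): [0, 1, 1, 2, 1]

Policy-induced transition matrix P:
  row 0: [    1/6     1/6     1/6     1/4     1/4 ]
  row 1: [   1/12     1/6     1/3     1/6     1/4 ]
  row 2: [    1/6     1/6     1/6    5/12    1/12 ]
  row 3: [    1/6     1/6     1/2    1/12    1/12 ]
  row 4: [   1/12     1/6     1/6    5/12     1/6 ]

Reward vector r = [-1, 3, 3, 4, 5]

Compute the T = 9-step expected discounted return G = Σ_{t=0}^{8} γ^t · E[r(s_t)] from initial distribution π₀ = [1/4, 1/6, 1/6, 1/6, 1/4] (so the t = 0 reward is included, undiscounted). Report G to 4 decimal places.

G = 18.1169

t=0: π = [0.2500, 0.1667, 0.1667, 0.1667, 0.2500], E[r] = 2.6667, γ^t·E[r] = 2.666667, running G = 2.666667
t=1: π = [0.1319, 0.1667, 0.2500, 0.2778, 0.1736], E[r] = 3.0972, γ^t·E[r] = 2.787500, running G = 5.454167
t=2: π = [0.1383, 0.1667, 0.2870, 0.2604, 0.1476], E[r] = 3.0023, γ^t·E[r] = 2.431875, running G = 7.886042
t=3: π = [0.1405, 0.1667, 0.2813, 0.2651, 0.1465], E[r] = 2.9961, γ^t·E[r] = 2.184188, running G = 10.070229
t=4: π = [0.1406, 0.1667, 0.2828, 0.2632, 0.1467], E[r] = 2.9944, γ^t·E[r] = 1.964609, running G = 12.034838
t=5: π = [0.1406, 0.1667, 0.2822, 0.2638, 0.1468], E[r] = 2.9952, γ^t·E[r] = 1.768618, running G = 13.803455
t=6: π = [0.1405, 0.1667, 0.2824, 0.2636, 0.1468], E[r] = 2.9950, γ^t·E[r] = 1.591652, running G = 15.395108
t=7: π = [0.1405, 0.1667, 0.2823, 0.2637, 0.1468], E[r] = 2.9950, γ^t·E[r] = 1.432520, running G = 16.827627
t=8: π = [0.1405, 0.1667, 0.2823, 0.2637, 0.1468], E[r] = 2.9950, γ^t·E[r] = 1.289258, running G = 18.116885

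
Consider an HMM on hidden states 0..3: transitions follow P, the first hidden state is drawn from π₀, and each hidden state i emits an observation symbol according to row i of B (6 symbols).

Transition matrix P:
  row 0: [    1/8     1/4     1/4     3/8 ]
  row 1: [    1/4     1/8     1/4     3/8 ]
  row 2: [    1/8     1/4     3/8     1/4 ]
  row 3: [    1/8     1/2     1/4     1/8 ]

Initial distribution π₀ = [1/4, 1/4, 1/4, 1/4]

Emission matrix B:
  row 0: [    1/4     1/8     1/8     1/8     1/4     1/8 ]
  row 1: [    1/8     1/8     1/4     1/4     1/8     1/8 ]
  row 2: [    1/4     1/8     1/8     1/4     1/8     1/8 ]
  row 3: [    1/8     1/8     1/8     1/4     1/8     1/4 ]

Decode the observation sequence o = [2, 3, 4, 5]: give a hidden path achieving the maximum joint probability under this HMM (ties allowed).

path = [1, 3, 1, 3]

t=0: δ = [3.125e-02, 6.250e-02, 3.125e-02, 3.125e-02]  (obs o_0=2)
t=1: δ = [1.953e-03, 3.906e-03, 3.906e-03, 5.859e-03]  ψ = [1, 3, 1, 1]  (obs o_1=3)
t=2: δ = [2.441e-04, 3.662e-04, 1.831e-04, 1.831e-04]  ψ = [1, 3, 2, 1]  (obs o_2=4)
t=3: δ = [1.144e-05, 1.144e-05, 1.144e-05, 3.433e-05]  ψ = [1, 3, 1, 1]  (obs o_3=5)
backtrack: best end state = 3; path = [1, 3, 1, 3]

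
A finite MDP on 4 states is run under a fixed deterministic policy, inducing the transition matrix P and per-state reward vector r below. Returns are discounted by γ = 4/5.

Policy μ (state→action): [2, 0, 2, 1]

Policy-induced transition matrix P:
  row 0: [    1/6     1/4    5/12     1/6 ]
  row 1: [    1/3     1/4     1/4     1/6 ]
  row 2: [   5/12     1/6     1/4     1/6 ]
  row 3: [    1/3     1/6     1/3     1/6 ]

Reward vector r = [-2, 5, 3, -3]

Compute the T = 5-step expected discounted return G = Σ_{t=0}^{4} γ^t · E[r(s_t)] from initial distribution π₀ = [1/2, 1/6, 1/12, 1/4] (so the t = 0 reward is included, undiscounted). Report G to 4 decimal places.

t=0: π = [0.5000, 0.1667, 0.0833, 0.2500], E[r] = -0.6667, γ^t·E[r] = -0.666667, running G = -0.666667
t=1: π = [0.2569, 0.2222, 0.3542, 0.1667], E[r] = 1.1597, γ^t·E[r] = 0.927778, running G = 0.261111
t=2: π = [0.3200, 0.2066, 0.3067, 0.1667], E[r] = 0.8131, γ^t·E[r] = 0.520370, running G = 0.781481
t=3: π = [0.3056, 0.2106, 0.3172, 0.1667], E[r] = 0.8933, γ^t·E[r] = 0.457383, running G = 1.238864
t=4: π = [0.3088, 0.2097, 0.3148, 0.1667], E[r] = 0.8751, γ^t·E[r] = 0.358456, running G = 1.597320

G = 1.5973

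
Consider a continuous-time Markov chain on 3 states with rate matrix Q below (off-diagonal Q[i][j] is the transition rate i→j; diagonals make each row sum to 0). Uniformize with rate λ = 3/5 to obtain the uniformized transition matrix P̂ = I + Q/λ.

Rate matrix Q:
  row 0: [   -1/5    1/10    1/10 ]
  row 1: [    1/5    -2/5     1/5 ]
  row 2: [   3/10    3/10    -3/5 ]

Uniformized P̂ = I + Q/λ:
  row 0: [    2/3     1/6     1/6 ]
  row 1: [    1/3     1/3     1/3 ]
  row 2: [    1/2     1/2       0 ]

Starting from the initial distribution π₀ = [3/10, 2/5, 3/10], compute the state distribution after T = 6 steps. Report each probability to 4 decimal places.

t=0: π = [0.3000, 0.4000, 0.3000]
t=1: π = [0.4833, 0.3333, 0.1833]
t=2: π = [0.5250, 0.2833, 0.1917]
t=3: π = [0.5403, 0.2778, 0.1819]
t=4: π = [0.5438, 0.2736, 0.1826]
t=5: π = [0.5450, 0.2731, 0.1818]
t=6: π = [0.5453, 0.2728, 0.1819]

π = [0.5453, 0.2728, 0.1819]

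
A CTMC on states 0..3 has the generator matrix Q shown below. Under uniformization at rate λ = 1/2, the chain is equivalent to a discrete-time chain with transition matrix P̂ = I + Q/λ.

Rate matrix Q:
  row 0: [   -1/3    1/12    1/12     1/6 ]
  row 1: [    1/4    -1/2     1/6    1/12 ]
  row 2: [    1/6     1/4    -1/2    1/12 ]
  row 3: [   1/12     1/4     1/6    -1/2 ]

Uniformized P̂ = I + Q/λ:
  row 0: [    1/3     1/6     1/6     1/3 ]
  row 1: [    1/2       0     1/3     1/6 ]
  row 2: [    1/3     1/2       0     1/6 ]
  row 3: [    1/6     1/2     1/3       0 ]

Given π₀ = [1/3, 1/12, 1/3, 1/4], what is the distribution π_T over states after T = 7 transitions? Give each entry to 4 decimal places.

t=0: π = [0.3333, 0.0833, 0.3333, 0.2500]
t=1: π = [0.3056, 0.3472, 0.1667, 0.1806]
t=2: π = [0.3611, 0.2245, 0.2269, 0.1875]
t=3: π = [0.3395, 0.2674, 0.1975, 0.1956]
t=4: π = [0.3453, 0.2532, 0.2109, 0.1907]
t=5: π = [0.3438, 0.2583, 0.2055, 0.1924]
t=6: π = [0.3443, 0.2563, 0.2075, 0.1919]
t=7: π = [0.3441, 0.2571, 0.2068, 0.1921]

π = [0.3441, 0.2571, 0.2068, 0.1921]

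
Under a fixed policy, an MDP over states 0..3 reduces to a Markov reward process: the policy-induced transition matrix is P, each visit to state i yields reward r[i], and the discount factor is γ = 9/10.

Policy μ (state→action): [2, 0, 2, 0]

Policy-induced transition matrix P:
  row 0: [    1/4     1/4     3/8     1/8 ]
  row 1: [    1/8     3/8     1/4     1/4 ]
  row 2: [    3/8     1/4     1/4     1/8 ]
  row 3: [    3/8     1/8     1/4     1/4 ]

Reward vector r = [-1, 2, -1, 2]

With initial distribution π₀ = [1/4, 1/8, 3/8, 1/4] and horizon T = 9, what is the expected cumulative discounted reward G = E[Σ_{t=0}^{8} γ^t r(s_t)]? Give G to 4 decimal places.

G = 1.6576

t=0: π = [0.2500, 0.1250, 0.3750, 0.2500], E[r] = 0.1250, γ^t·E[r] = 0.125000, running G = 0.125000
t=1: π = [0.3125, 0.2344, 0.2813, 0.1719], E[r] = 0.2188, γ^t·E[r] = 0.196875, running G = 0.321875
t=2: π = [0.2773, 0.2578, 0.2891, 0.1758], E[r] = 0.3008, γ^t·E[r] = 0.243633, running G = 0.565508
t=3: π = [0.2759, 0.2603, 0.2847, 0.1792], E[r] = 0.3184, γ^t·E[r] = 0.232084, running G = 0.797592
t=4: π = [0.2755, 0.2601, 0.2845, 0.1799], E[r] = 0.3202, γ^t·E[r] = 0.210077, running G = 1.007669
t=5: π = [0.2755, 0.2600, 0.2844, 0.1800], E[r] = 0.3201, γ^t·E[r] = 0.189015, running G = 1.196684
t=6: π = [0.2756, 0.2600, 0.2844, 0.1800], E[r] = 0.3200, γ^t·E[r] = 0.170071, running G = 1.366755
t=7: π = [0.2756, 0.2600, 0.2844, 0.1800], E[r] = 0.3200, γ^t·E[r] = 0.153056, running G = 1.519811
t=8: π = [0.2756, 0.2600, 0.2844, 0.1800], E[r] = 0.3200, γ^t·E[r] = 0.137749, running G = 1.657560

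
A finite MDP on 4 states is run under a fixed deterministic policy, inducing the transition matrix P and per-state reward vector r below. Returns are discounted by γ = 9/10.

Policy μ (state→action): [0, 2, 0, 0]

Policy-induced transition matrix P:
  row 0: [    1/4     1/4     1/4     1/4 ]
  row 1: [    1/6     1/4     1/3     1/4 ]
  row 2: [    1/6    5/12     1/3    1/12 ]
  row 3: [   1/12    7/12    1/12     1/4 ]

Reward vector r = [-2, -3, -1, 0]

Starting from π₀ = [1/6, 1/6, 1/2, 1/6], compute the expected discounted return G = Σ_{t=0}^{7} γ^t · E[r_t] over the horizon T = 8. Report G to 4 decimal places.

G = -9.3138

t=0: π = [0.1667, 0.1667, 0.5000, 0.1667], E[r] = -1.3333, γ^t·E[r] = -1.333333, running G = -1.333333
t=1: π = [0.1667, 0.3889, 0.2778, 0.1667], E[r] = -1.7778, γ^t·E[r] = -1.600000, running G = -2.933333
t=2: π = [0.1667, 0.3519, 0.2778, 0.2037], E[r] = -1.6667, γ^t·E[r] = -1.350000, running G = -4.283333
t=3: π = [0.1636, 0.3642, 0.2685, 0.2037], E[r] = -1.6883, γ^t·E[r] = -1.230750, running G = -5.514083
t=4: π = [0.1633, 0.3627, 0.2688, 0.2052], E[r] = -1.6834, γ^t·E[r] = -1.104469, running G = -6.618552
t=5: π = [0.1632, 0.3632, 0.2684, 0.2052], E[r] = -1.6844, γ^t·E[r] = -0.994617, running G = -7.613169
t=6: π = [0.1632, 0.3631, 0.2684, 0.2053], E[r] = -1.6842, γ^t·E[r] = -0.895038, running G = -8.508207
t=7: π = [0.1632, 0.3632, 0.2684, 0.2053], E[r] = -1.6842, γ^t·E[r] = -0.805557, running G = -9.313764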